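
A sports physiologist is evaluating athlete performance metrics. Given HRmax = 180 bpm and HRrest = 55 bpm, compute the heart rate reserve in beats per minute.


Heart rate reserve = maximum HR minus resting HR
HRR = 180 - 55 = 125 bpm

125 bpm


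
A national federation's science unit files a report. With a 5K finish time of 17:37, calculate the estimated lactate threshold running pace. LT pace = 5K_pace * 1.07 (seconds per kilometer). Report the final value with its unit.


Race duration = 1057 s for 5 km
Average pace = 1057 / 5 = 211.4 s/km
LT pace = 211.4 * 1.07
= 226.2 s/km

226.2 s/km


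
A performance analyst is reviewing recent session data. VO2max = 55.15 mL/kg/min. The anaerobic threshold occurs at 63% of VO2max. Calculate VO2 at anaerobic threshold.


AT fraction = 63 / 100 = 0.63
AT VO2 = 55.15 * 0.63
= 34.74 mL/kg/min

34.74 mL/kg/min


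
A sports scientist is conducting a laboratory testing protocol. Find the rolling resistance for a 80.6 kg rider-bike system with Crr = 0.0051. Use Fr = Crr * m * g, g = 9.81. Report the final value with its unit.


m * g = 80.6 * 9.81 = 790.686 N
Fr = 0.0051 * 790.686 = 4.032 N

4.032 N


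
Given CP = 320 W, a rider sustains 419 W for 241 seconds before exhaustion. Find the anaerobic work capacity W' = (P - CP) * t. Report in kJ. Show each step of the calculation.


Excess power = 419 - 320 = 99 W
Work above CP = 99 * 241 = 23859 J
W' = 23.859 kJ

23.859 kJ


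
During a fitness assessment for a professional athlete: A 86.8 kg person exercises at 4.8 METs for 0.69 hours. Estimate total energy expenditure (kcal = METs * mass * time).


Energy = METs * mass(kg) * time(h)
= 4.8 * 86.8 * 0.69
= 287.48 kcal

287.48 kcal


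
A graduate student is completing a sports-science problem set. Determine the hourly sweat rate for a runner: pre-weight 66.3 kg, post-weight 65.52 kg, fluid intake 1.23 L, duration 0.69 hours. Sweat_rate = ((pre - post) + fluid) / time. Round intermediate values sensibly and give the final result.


Mass lost = 66.3 - 65.52 = 0.78 kg
Add fluid consumed: 0.78 + 1.23 = 2.01 L total sweat
Sweat rate = 2.01 / 0.69 = 2.913 L/h

2.913 L/h


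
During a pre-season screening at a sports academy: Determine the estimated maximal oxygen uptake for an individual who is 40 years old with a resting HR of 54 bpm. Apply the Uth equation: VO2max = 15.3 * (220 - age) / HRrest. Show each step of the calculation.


HRmax = 220 - 40 = 180
VO2max = 15.3 * (180 / 54)
= 15.3 * 3.3333
= 51.0 mL/kg/min

51.0 mL/kg/min


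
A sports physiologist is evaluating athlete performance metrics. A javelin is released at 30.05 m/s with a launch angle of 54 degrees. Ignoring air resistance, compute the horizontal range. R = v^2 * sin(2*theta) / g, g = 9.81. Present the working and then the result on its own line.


Launch speed squared = 903.0025
sin(2 * 54 deg) = 0.951057
Range = 903.0025 * 0.951057 / 9.81
= 87.544 m

87.544 m


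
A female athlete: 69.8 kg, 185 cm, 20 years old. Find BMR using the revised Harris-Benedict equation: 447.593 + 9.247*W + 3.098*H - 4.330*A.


Intercept = 447.593
Weight contribution = 9.247 * 69.8 = 645.4406
Height contribution = 3.098 * 185 = 573.13
Age contribution = 4.33 * 20 = 86.6
BMR = 447.593 + 645.4406 + 573.13 - 86.6
= 1579.56 kcal/day

1579.56 kcal/day


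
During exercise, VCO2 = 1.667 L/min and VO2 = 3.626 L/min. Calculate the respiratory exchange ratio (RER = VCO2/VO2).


RER = VCO2 / VO2
= 1.667 / 3.626
= 0.4597

0.4597


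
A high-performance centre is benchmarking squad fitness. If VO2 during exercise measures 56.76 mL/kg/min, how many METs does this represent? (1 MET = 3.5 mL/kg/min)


METs = VO2 / 3.5 = 56.76 / 3.5 = 16.22

16.22 METs


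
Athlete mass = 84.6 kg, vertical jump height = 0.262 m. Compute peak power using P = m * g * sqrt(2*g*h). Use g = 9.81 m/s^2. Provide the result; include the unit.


sqrt(2 * 9.81 * 0.262) = sqrt(5.14044) = 2.267254 m/s
P = 84.6 * 9.81 * 2.267254
= 1881.65 W

1881.65 W


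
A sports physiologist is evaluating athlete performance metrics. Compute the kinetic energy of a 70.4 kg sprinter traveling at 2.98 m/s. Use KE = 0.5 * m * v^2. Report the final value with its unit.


Velocity squared = 8.8804
KE = 0.5 * 70.4 * 8.8804 = 312.59 J

312.59 J


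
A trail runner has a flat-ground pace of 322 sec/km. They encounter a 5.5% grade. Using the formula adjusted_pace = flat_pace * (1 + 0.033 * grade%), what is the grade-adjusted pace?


Grade factor = 1 + 0.033 * 5.5 = 1.1815
Adjusted = 322 * 1.1815 = 380.44 sec/km

380.44 s/km


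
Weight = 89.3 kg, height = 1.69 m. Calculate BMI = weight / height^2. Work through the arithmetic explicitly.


height^2 = 1.69^2 = 2.8561
BMI = 89.3 / 2.8561 = 31.27 kg/m^2

31.27 kg/m^2


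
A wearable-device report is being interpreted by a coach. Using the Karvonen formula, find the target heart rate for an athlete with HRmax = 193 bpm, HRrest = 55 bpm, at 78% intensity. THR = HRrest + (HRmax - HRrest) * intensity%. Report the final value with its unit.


HRR = 193 - 55 = 138
THR = 55 + 138 * 0.78
= 55 + 107.64
= 162.64 bpm

162.64 bpm


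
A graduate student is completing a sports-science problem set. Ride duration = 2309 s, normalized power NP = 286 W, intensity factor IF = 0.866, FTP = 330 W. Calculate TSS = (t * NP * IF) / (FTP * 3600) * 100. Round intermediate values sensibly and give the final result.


Numerator = 2309 * 286 * 0.866 = 571883.884
Denominator = 330 * 3600 = 1188000
TSS = 571883.884 / 1188000 * 100
= 48.14

48.14 TSS


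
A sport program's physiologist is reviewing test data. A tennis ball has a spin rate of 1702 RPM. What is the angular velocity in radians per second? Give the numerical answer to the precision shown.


Convert RPM to rad/s: multiply by 2*pi and divide by 60
omega = 1702 * 2 * pi / 60
= 178.233 rad/s

178.233 rad/s


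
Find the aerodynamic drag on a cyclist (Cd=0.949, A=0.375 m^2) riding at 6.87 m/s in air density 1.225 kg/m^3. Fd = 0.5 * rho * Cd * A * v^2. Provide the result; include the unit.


Fd = 0.5 * 1.225 * 0.949 * 0.375 * 6.87^2
= 0.5 * 1.225 * 0.949 * 0.375 * 47.1969
= 10.288 N

10.288 N


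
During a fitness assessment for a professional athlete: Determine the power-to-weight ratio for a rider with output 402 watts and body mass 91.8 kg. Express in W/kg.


P/W = 402 / 91.8 = 4.379 W/kg

4.379 W/kg


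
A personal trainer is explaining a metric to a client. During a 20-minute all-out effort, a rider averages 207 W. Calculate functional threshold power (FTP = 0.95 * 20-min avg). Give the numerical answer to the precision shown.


FTP = 0.95 * 207
= 196.65 W

196.65 W


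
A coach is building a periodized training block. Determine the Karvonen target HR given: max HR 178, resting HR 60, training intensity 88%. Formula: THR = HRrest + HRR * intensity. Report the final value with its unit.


HRR = HRmax - HRrest = 178 - 60 = 118
THR = 60 + 118 * 0.88
= 163.84 bpm

163.84 bpm


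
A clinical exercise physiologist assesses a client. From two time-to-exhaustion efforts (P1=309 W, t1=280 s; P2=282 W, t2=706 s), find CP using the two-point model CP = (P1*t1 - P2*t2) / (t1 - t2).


Work in trial 1 = 86520 J
Work in trial 2 = 199092 J
Delta work = -112572 J
Delta time = -426 s
CP = -112572 / -426 = 264.25 W

264.25 W


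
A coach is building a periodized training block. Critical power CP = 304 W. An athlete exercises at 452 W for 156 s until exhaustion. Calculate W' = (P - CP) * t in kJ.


P - CP = 452 - 304 = 148 W
W' = 148 * 156 = 23088 J
= 23088 / 1000 = 23.088 kJ

23.088 kJ


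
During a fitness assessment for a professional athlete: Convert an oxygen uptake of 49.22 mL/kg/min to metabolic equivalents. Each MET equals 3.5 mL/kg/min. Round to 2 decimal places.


One MET = 3.5 mL/kg/min
Number of METs = 49.22 / 3.5
= 14.06 METs

14.06 METs


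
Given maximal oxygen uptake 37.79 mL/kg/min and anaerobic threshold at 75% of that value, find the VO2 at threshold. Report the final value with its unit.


Percentage as decimal = 0.75
VO2 at AT = 37.79 * 0.75 = 28.34 mL/kg/min

28.34 mL/kg/min


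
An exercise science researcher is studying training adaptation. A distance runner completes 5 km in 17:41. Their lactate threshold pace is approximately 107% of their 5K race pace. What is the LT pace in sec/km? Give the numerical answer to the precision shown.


Convert to seconds: 17 min 41 s = 1061 s
Pace per km = 1061 / 5 = 212.2 s/km
LT pace = 212.2 * 1.07 = 227.05 s/km

227.05 s/km


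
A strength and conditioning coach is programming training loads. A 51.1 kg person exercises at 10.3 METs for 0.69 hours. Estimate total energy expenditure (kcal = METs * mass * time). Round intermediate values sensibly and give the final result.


Energy = METs * mass(kg) * time(h)
= 10.3 * 51.1 * 0.69
= 363.17 kcal

363.17 kcal


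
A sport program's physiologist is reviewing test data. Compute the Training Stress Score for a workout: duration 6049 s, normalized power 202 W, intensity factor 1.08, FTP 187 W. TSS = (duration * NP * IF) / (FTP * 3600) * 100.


Product = 6049 * 202 * 1.08 = 1319649.84
Base = 187 * 3600 = 673200
TSS = 1319649.84 / 673200 * 100 = 196.03

196.03 TSS


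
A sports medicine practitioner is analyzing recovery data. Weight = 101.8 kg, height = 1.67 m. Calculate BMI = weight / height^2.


height^2 = 1.67^2 = 2.7889
BMI = 101.8 / 2.7889 = 36.5 kg/m^2

36.5 kg/m^2


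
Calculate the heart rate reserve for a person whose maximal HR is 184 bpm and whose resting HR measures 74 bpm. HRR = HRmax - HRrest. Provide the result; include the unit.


HRmax = 184 bpm
HRrest = 74 bpm
HRR = 184 - 74 = 110 bpm

110 bpm


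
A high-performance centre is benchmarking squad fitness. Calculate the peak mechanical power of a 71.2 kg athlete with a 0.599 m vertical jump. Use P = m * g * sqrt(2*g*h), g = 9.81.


First, sqrt(2gh) = sqrt(2 * 9.81 * 0.599)
= sqrt(11.75238) = 3.428174 m/s
Power = 71.2 * 9.81 * 3.428174 = 2394.48 W

2394.48 W


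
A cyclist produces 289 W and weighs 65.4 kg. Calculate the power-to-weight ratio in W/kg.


P/W = power / mass
= 289 / 65.4
= 4.419 W/kg

4.419 W/kg


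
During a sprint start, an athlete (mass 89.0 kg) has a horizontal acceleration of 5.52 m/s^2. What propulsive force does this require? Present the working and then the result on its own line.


Propulsive force = mass * acceleration
= 89.0 kg * 5.52 m/s^2
= 491.28 N

491.28 N


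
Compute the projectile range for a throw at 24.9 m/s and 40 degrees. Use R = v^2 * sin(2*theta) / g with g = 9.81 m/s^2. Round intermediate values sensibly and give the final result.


Two times the angle = 80 degrees
sin(80) = 0.984808
R = 620.01 * 0.984808 / 9.81 = 62.242 m

62.242 m


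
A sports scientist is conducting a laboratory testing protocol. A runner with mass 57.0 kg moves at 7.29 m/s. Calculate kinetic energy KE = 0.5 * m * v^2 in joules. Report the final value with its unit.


v^2 = 7.29^2 = 53.1441
KE = 0.5 * 57.0 * 53.1441
= 1514.61 J

1514.61 J


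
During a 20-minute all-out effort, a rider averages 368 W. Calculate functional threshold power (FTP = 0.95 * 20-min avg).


FTP = 0.95 * 368
= 349.6 W

349.6 W


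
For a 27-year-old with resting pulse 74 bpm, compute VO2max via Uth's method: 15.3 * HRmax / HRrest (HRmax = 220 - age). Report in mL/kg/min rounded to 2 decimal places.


Step 1: HRmax = 220 - 27 = 193 bpm
Step 2: Ratio = 193 / 74 = 2.6081
Step 3: VO2max = 15.3 * 2.6081 = 39.9 mL/kg/min

39.9 mL/kg/min


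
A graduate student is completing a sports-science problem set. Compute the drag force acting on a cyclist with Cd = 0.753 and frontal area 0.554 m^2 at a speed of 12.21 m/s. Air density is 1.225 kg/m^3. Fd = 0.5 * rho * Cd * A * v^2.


Step 1: v^2 = 149.0841
Step 2: Fd = 0.5 * 1.225 * 0.753 * 0.554 * 149.0841
= 38.093 N

38.093 N


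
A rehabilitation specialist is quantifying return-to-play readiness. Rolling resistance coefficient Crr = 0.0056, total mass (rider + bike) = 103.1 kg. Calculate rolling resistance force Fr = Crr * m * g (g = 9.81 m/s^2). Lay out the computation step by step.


Fr = Crr * m * g
= 0.0056 * 103.1 * 9.81
= 5.664 N

5.664 N


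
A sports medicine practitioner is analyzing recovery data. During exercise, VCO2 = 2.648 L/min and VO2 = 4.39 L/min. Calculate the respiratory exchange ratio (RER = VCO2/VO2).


RER = VCO2 / VO2
= 2.648 / 4.39
= 0.6032

0.6032


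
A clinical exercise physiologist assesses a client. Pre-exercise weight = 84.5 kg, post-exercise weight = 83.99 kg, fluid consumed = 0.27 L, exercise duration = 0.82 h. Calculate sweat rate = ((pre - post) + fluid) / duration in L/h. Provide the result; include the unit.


Weight loss = 84.5 - 83.99 = 0.51 kg (approx L)
Total sweat = 0.51 + 0.27 = 0.78 L
Sweat rate = 0.78 / 0.82 = 0.951 L/h

0.951 L/h


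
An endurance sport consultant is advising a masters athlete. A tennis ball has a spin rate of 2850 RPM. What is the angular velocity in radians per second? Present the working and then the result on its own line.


Convert RPM to rad/s: multiply by 2*pi and divide by 60
omega = 2850 * 2 * pi / 60
= 298.451 rad/s

298.451 rad/s


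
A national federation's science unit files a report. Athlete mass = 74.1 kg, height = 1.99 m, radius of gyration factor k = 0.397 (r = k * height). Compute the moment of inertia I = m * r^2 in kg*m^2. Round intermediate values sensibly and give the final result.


r = k * height = 0.397 * 1.99 = 0.79003 m
r^2 = 0.79003^2 = 0.624147
I = 74.1 * 0.624147 = 46.249 kg*m^2

46.249 kg*m^2


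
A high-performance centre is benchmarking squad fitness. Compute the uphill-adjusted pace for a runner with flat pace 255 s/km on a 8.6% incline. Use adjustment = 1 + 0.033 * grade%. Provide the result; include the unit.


Adjustment factor = 1 + 0.033 * 8.6 = 1.2838
Grade-adjusted pace = 255 * 1.2838 = 327.37 s/km

327.37 s/km


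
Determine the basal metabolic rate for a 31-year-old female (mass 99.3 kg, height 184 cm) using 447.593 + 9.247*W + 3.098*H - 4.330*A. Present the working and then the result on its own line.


BMR = 447.593 + 9.247*99.3 + 3.098*184 - 4.330*31
= 1801.62 kcal/day

1801.62 kcal/day


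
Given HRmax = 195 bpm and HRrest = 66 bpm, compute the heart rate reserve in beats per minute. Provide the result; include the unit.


Heart rate reserve = maximum HR minus resting HR
HRR = 195 - 66 = 129 bpm

129 bpm


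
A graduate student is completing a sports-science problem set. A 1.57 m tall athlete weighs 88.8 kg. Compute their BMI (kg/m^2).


height^2 = 2.4649 m^2
BMI = 88.8 / 2.4649 = 36.03 kg/m^2

36.03 kg/m^2


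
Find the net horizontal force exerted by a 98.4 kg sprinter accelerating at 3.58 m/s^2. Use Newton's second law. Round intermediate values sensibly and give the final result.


Newton's second law: F = m * a
F = 98.4 * 3.58 = 352.27 N

352.27 N


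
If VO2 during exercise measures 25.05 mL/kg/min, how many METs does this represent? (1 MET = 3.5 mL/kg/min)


METs = VO2 / 3.5 = 25.05 / 3.5 = 7.16

7.16 METs


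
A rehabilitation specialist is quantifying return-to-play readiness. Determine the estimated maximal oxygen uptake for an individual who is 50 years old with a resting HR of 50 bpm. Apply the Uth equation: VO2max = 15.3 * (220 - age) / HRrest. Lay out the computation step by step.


HRmax = 220 - 50 = 170
VO2max = 15.3 * (170 / 50)
= 15.3 * 3.4
= 52.02 mL/kg/min

52.02 mL/kg/min


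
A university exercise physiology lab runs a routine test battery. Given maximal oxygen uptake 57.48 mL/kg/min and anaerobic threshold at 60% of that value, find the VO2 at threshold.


Percentage as decimal = 0.6
VO2 at AT = 57.48 * 0.6 = 34.49 mL/kg/min

34.49 mL/kg/min


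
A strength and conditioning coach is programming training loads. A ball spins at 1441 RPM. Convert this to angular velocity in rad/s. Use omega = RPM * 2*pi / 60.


omega = 1441 * 2 * pi / 60
= 1441 * 6.28318531 / 60
= 9054.07 / 60
= 150.901 rad/s

150.901 rad/s


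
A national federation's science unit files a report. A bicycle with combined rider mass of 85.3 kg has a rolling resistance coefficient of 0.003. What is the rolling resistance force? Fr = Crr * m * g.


Fr = 0.003 * 85.3 * 9.81
= 0.2559 * 9.81
= 2.51 N

2.51 N


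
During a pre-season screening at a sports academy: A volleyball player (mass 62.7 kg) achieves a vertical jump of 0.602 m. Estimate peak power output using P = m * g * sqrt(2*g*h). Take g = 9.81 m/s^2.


2 * g * h = 2 * 9.81 * 0.602 = 11.81124
sqrt(11.81124) = 3.436748 m/s
P = 62.7 * 9.81 * 3.436748 = 2113.9 W

2113.9 W


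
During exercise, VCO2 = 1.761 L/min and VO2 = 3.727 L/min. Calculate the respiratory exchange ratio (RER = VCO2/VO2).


RER = VCO2 / VO2
= 1.761 / 3.727
= 0.4725

0.4725


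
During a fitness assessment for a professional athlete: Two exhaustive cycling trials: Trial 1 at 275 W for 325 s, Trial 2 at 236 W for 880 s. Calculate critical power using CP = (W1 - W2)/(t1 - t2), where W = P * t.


W1 = 275 * 325 = 89375 J
W2 = 236 * 880 = 207680 J
CP = (89375 - 207680) / (325 - 880)
= -118305 / -555
= 213.16 W

213.16 W


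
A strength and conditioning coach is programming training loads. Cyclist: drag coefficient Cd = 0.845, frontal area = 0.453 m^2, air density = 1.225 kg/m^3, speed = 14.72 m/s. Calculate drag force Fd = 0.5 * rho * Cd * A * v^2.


v^2 = 14.72^2 = 216.6784
Fd = 0.5 * 1.225 * 0.845 * 0.453 * 216.6784
= 50.802 N

50.802 N


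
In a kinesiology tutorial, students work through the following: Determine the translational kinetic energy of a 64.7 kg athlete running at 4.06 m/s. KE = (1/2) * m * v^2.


KE = 0.5 * m * v^2
= 0.5 * 64.7 * 4.06^2
= 0.5 * 64.7 * 16.4836
= 533.24 J

533.24 J


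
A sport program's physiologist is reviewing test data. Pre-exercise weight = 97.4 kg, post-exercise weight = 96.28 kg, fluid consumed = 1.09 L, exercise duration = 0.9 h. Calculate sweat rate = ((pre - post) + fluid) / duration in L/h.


Weight loss = 97.4 - 96.28 = 1.12 kg (approx L)
Total sweat = 1.12 + 1.09 = 2.21 L
Sweat rate = 2.21 / 0.9 = 2.456 L/h

2.456 L/h


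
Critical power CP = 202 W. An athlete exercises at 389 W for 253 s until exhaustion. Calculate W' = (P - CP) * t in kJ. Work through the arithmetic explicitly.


P - CP = 389 - 202 = 187 W
W' = 187 * 253 = 47311 J
= 47311 / 1000 = 47.311 kJ

47.311 kJ


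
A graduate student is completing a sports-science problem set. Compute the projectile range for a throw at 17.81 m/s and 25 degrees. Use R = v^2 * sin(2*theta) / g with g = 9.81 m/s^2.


Two times the angle = 50 degrees
sin(50) = 0.766044
R = 317.1961 * 0.766044 / 9.81 = 24.769 m

24.769 m


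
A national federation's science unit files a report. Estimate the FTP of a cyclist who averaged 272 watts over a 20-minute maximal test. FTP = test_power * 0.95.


FTP = 272 * 0.95 = 258.4 W

258.4 W


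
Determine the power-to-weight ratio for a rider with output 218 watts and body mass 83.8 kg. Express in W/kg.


P/W = 218 / 83.8 = 2.601 W/kg

2.601 W/kg


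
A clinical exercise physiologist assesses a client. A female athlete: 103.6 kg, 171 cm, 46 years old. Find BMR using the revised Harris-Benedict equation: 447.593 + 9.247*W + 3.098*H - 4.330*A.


Intercept = 447.593
Weight contribution = 9.247 * 103.6 = 957.9892
Height contribution = 3.098 * 171 = 529.758
Age contribution = 4.33 * 46 = 199.18
BMR = 447.593 + 957.9892 + 529.758 - 199.18
= 1736.16 kcal/day

1736.16 kcal/day


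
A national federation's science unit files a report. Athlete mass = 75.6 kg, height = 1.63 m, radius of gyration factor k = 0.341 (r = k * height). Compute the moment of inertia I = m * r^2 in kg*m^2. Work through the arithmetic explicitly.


r = k * height = 0.341 * 1.63 = 0.55583 m
r^2 = 0.55583^2 = 0.308947
I = 75.6 * 0.308947 = 23.356 kg*m^2

23.356 kg*m^2


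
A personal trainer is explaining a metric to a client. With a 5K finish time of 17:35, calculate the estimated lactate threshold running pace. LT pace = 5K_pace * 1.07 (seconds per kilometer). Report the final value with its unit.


Race duration = 1055 s for 5 km
Average pace = 1055 / 5 = 211.0 s/km
LT pace = 211.0 * 1.07
= 225.77 s/km

225.77 s/km


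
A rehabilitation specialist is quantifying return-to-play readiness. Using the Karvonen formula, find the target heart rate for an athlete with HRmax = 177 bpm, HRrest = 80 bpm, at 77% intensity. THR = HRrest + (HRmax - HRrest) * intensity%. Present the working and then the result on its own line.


HRR = 177 - 80 = 97
THR = 80 + 97 * 0.77
= 80 + 74.69
= 154.69 bpm

154.69 bpm


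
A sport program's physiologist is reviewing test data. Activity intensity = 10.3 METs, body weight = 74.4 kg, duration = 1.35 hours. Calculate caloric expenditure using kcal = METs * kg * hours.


kcal = 10.3 * 74.4 * 1.35
= 766.32 * 1.35
= 1034.53 kcal

1034.53 kcal


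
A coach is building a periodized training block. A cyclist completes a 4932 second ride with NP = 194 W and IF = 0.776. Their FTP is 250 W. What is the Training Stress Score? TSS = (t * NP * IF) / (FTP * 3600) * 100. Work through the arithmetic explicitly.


t * NP * IF = 4932 * 194 * 0.776 = 742483.008
FTP * 3600 = 900000
TSS = (742483.008 / 900000) * 100 = 82.5

82.5 TSS


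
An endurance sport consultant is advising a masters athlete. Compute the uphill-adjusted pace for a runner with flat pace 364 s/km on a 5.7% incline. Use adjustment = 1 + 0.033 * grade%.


Adjustment factor = 1 + 0.033 * 5.7 = 1.1881
Grade-adjusted pace = 364 * 1.1881 = 432.47 s/km

432.47 s/km


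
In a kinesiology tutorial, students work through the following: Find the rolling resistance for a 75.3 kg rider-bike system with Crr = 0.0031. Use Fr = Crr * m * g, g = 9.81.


m * g = 75.3 * 9.81 = 738.693 N
Fr = 0.0031 * 738.693 = 2.29 N

2.29 N


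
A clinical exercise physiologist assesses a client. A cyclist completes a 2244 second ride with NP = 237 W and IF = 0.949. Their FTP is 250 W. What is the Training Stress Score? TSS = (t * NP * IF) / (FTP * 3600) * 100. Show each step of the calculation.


t * NP * IF = 2244 * 237 * 0.949 = 504704.772
FTP * 3600 = 900000
TSS = (504704.772 / 900000) * 100 = 56.08

56.08 TSS


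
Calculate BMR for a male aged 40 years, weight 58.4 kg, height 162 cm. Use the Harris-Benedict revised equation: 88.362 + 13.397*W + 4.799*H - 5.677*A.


Substituting values:
W term = 13.397 * 58.4 = 782.3848
H term = 4.799 * 162 = 777.438
A term = 5.677 * 40 = 227.08
BMR = 1421.1 kcal/day

1421.1 kcal/day


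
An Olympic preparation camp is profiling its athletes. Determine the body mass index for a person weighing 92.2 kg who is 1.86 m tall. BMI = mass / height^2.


BMI = mass / height^2
= 92.2 / 1.86^2
= 92.2 / 3.4596
= 26.65 kg/m^2

26.65 kg/m^2


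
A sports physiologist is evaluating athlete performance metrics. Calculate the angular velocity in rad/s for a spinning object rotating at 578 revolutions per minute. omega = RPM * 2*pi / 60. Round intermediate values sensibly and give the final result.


omega = RPM * 2*pi / 60
= 578 * 6.28318531 / 60
= 60.528 rad/s

60.528 rad/s


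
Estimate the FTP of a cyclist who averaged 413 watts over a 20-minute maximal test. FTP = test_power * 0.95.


FTP = 413 * 0.95 = 392.35 W

392.35 W


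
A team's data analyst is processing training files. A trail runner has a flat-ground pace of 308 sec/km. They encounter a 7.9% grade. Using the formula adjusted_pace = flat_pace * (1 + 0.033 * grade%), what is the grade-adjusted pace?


Grade factor = 1 + 0.033 * 7.9 = 1.2607
Adjusted = 308 * 1.2607 = 388.3 sec/km

388.3 s/km


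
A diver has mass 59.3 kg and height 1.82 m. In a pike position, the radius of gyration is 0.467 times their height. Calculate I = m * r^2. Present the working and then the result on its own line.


r = 0.467 * 1.82 = 0.84994 m
I = m * r^2 = 59.3 * 0.722398 = 42.838 kg*m^2

42.838 kg*m^2


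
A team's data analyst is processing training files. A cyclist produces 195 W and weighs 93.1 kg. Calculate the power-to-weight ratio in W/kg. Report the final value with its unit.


P/W = power / mass
= 195 / 93.1
= 2.095 W/kg

2.095 W/kg


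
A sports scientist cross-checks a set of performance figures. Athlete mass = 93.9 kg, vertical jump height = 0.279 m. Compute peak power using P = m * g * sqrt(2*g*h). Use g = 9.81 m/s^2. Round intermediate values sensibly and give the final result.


sqrt(2 * 9.81 * 0.279) = sqrt(5.47398) = 2.339654 m/s
P = 93.9 * 9.81 * 2.339654
= 2155.19 W

2155.19 W


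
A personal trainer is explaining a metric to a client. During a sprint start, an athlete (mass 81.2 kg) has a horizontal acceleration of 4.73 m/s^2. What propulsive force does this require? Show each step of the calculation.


Propulsive force = mass * acceleration
= 81.2 kg * 4.73 m/s^2
= 384.08 N

384.08 N


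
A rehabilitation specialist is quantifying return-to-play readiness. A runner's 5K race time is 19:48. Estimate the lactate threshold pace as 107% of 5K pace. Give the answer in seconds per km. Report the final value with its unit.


Total race time = 19*60 + 48 = 1188 seconds
5K pace = 1188 / 5 = 237.6 sec/km
LT pace = 237.6 * 1.07 = 254.23 sec/km

254.23 s/km


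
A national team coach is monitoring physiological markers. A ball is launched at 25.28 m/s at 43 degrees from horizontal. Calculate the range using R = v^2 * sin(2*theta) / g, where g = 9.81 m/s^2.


sin(2 * 43) = sin(86) = 0.997564
v^2 = 25.28^2 = 639.0784
R = 639.0784 * 0.997564 / 9.81
= 64.987 m

64.987 m


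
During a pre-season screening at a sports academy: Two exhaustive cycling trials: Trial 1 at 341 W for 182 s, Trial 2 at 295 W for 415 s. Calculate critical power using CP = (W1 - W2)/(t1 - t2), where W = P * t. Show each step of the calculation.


W1 = 341 * 182 = 62062 J
W2 = 295 * 415 = 122425 J
CP = (62062 - 122425) / (182 - 415)
= -60363 / -233
= 259.07 W

259.07 W


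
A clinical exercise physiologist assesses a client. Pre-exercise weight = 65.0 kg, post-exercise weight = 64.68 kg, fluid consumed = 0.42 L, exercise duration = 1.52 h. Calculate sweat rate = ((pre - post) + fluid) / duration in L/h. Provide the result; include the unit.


Weight loss = 65.0 - 64.68 = 0.32 kg (approx L)
Total sweat = 0.32 + 0.42 = 0.74 L
Sweat rate = 0.74 / 1.52 = 0.487 L/h

0.487 L/h


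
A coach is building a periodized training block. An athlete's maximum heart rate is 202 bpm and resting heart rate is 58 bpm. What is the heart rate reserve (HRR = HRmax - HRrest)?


HRR = HRmax - HRrest
= 202 - 58
= 144 bpm

144 bpm


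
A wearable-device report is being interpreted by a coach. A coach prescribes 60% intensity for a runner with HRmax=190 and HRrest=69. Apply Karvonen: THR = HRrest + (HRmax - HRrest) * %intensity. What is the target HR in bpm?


Heart rate reserve = 190 - 69 = 121
Intensity fraction = 60 / 100 = 0.6
THR = 69 + 121 * 0.6 = 141.6 bpm

141.6 bpm


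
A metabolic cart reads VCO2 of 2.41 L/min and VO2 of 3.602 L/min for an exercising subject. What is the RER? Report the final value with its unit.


RER = VCO2 / VO2 = 2.41 / 3.602 = 0.6691

0.6691


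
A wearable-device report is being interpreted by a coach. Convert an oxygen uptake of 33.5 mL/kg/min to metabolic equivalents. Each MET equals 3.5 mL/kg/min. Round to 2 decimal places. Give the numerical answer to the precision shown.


One MET = 3.5 mL/kg/min
Number of METs = 33.5 / 3.5
= 9.57 METs

9.57 METs


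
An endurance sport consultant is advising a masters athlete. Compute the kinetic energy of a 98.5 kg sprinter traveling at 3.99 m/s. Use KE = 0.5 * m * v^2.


Velocity squared = 15.9201
KE = 0.5 * 98.5 * 15.9201 = 784.06 J

784.06 J


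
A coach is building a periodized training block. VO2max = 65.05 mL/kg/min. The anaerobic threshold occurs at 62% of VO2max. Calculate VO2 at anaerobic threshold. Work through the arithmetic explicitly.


AT fraction = 62 / 100 = 0.62
AT VO2 = 65.05 * 0.62
= 40.33 mL/kg/min

40.33 mL/kg/min


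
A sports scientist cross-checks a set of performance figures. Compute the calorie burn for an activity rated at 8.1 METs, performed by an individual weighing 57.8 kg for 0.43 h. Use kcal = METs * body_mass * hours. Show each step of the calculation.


Product of METs and mass = 8.1 * 57.8 = 468.18
Total kcal = 468.18 * 0.43 = 201.32 kcal

201.32 kcal


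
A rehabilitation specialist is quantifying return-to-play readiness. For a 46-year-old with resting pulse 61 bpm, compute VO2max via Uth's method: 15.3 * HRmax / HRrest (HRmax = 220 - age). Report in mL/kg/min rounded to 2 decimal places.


Step 1: HRmax = 220 - 46 = 174 bpm
Step 2: Ratio = 174 / 61 = 2.8525
Step 3: VO2max = 15.3 * 2.8525 = 43.64 mL/kg/min

43.64 mL/kg/min


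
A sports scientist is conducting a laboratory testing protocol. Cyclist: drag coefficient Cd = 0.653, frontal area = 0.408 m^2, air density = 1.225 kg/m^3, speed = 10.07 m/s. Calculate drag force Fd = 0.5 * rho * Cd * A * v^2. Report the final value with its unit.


v^2 = 10.07^2 = 101.4049
Fd = 0.5 * 1.225 * 0.653 * 0.408 * 101.4049
= 16.548 N

16.548 N


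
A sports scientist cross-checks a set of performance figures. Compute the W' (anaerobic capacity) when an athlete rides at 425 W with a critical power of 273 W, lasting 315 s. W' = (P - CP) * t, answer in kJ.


Above-CP power = 152 W
Duration = 315 s
W' = 152 * 315 = 47880 J
Convert: 47880 / 1000 = 47.88 kJ

47.88 kJ


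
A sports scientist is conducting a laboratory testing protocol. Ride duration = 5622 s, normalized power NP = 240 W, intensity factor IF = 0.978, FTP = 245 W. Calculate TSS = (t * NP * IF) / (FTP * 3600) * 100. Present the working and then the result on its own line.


Numerator = 5622 * 240 * 0.978 = 1319595.84
Denominator = 245 * 3600 = 882000
TSS = 1319595.84 / 882000 * 100
= 149.61

149.61 TSS


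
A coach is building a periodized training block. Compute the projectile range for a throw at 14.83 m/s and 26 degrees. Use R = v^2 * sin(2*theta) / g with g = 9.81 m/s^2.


Two times the angle = 52 degrees
sin(52) = 0.788011
R = 219.9289 * 0.788011 / 9.81 = 17.666 m

17.666 m


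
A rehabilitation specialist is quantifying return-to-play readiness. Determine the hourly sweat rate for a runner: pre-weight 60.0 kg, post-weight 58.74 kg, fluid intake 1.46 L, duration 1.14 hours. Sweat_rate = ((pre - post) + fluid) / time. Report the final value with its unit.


Mass lost = 60.0 - 58.74 = 1.26 kg
Add fluid consumed: 1.26 + 1.46 = 2.72 L total sweat
Sweat rate = 2.72 / 1.14 = 2.386 L/h

2.386 L/h


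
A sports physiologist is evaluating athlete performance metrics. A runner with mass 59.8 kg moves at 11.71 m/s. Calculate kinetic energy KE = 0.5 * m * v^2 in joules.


v^2 = 11.71^2 = 137.1241
KE = 0.5 * 59.8 * 137.1241
= 4100.01 J

4100.01 J


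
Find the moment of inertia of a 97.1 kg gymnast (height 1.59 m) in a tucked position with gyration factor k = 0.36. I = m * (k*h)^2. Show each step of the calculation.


Radius of gyration = 0.36 * 1.59 = 0.5724 m
I = 97.1 * 0.5724^2
= 97.1 * 0.327642
= 31.814 kg*m^2

31.814 kg*m^2


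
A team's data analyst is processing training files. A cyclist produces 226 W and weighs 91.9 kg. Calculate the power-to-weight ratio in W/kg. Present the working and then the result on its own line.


P/W = power / mass
= 226 / 91.9
= 2.459 W/kg

2.459 W/kg


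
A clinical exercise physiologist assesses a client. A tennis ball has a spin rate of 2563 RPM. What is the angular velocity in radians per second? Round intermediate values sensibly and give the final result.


Convert RPM to rad/s: multiply by 2*pi and divide by 60
omega = 2563 * 2 * pi / 60
= 268.397 rad/s

268.397 rad/s


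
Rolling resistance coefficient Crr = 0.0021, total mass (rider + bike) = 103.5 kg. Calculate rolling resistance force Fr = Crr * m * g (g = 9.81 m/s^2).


Fr = Crr * m * g
= 0.0021 * 103.5 * 9.81
= 2.132 N

2.132 N


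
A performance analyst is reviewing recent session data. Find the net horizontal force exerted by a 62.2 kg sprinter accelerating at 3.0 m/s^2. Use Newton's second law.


Newton's second law: F = m * a
F = 62.2 * 3.0 = 186.6 N

186.6 N


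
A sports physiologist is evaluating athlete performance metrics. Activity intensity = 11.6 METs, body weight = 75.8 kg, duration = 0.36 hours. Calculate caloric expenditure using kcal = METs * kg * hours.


kcal = 11.6 * 75.8 * 0.36
= 879.28 * 0.36
= 316.54 kcal

316.54 kcal


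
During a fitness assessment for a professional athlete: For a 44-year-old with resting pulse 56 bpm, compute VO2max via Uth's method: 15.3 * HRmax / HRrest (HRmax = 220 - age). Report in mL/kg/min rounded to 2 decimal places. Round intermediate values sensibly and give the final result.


Step 1: HRmax = 220 - 44 = 176 bpm
Step 2: Ratio = 176 / 56 = 3.1429
Step 3: VO2max = 15.3 * 3.1429 = 48.09 mL/kg/min

48.09 mL/kg/min


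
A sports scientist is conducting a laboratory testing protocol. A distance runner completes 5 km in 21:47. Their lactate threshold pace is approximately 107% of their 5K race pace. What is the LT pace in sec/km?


Convert to seconds: 21 min 47 s = 1307 s
Pace per km = 1307 / 5 = 261.4 s/km
LT pace = 261.4 * 1.07 = 279.7 s/km

279.7 s/km


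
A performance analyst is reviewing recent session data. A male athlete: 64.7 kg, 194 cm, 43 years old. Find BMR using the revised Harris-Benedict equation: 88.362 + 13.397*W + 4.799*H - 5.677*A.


Intercept = 88.362
Weight contribution = 13.397 * 64.7 = 866.7859
Height contribution = 4.799 * 194 = 931.006
Age contribution = 5.677 * 43 = 244.111
BMR = 88.362 + 866.7859 + 931.006 - 244.111
= 1642.04 kcal/day

1642.04 kcal/day


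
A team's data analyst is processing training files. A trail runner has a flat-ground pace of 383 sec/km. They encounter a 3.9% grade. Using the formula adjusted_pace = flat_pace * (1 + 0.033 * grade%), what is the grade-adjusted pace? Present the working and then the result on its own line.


Grade factor = 1 + 0.033 * 3.9 = 1.1287
Adjusted = 383 * 1.1287 = 432.29 sec/km

432.29 s/km


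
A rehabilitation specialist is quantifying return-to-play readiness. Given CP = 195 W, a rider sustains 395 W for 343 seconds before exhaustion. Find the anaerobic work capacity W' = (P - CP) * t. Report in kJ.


Excess power = 395 - 195 = 200 W
Work above CP = 200 * 343 = 68600 J
W' = 68.6 kJ

68.6 kJ


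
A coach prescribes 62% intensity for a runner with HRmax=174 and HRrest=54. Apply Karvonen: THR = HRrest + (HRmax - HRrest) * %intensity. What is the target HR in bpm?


Heart rate reserve = 174 - 54 = 120
Intensity fraction = 62 / 100 = 0.62
THR = 54 + 120 * 0.62 = 128.4 bpm

128.4 bpm


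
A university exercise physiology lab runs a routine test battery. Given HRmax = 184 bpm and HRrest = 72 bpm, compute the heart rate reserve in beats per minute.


Heart rate reserve = maximum HR minus resting HR
HRR = 184 - 72 = 112 bpm

112 bpm


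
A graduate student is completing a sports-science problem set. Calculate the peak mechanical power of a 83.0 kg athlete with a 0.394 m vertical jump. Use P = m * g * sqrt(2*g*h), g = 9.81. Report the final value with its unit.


First, sqrt(2gh) = sqrt(2 * 9.81 * 0.394)
= sqrt(7.73028) = 2.780338 m/s
Power = 83.0 * 9.81 * 2.780338 = 2263.83 W

2263.83 W


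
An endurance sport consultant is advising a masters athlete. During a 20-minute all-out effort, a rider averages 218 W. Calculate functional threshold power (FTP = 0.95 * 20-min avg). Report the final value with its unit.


FTP = 0.95 * 218
= 207.1 W

207.1 W


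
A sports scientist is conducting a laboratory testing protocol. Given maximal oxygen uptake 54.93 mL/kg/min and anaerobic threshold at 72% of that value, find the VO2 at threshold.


Percentage as decimal = 0.72
VO2 at AT = 54.93 * 0.72 = 39.55 mL/kg/min

39.55 mL/kg/min


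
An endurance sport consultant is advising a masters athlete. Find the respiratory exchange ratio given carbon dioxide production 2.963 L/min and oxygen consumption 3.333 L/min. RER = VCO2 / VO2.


VCO2 = 2.963 L/min
VO2 = 3.333 L/min
RER = 2.963 / 3.333 = 0.889

0.889


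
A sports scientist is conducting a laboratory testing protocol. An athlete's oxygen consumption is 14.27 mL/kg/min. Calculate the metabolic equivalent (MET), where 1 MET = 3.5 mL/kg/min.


MET = VO2 / 3.5
= 14.27 / 3.5
= 4.08 METs

4.08 METs


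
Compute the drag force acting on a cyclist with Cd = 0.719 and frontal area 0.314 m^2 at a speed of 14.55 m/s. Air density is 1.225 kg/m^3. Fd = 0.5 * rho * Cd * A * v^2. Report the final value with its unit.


Step 1: v^2 = 211.7025
Step 2: Fd = 0.5 * 1.225 * 0.719 * 0.314 * 211.7025
= 29.275 N

29.275 N


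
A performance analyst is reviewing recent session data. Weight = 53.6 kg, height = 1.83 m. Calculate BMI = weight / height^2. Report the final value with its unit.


height^2 = 1.83^2 = 3.3489
BMI = 53.6 / 3.3489 = 16.01 kg/m^2

16.01 kg/m^2


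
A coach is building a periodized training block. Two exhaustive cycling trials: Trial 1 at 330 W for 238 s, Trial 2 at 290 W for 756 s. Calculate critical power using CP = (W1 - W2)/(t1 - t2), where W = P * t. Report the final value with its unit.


W1 = 330 * 238 = 78540 J
W2 = 290 * 756 = 219240 J
CP = (78540 - 219240) / (238 - 756)
= -140700 / -518
= 271.62 W

271.62 W


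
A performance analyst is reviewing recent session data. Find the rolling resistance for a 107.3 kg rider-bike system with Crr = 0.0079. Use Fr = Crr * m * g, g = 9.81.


m * g = 107.3 * 9.81 = 1052.613 N
Fr = 0.0079 * 1052.613 = 8.316 N

8.316 N


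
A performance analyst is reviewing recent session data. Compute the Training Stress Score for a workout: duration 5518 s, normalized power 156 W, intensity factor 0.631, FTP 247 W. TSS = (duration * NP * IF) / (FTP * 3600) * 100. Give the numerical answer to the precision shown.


Product = 5518 * 156 * 0.631 = 543169.848
Base = 247 * 3600 = 889200
TSS = 543169.848 / 889200 * 100 = 61.09

61.09 TSS


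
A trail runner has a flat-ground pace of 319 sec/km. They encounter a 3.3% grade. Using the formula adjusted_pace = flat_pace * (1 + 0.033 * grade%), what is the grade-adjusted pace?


Grade factor = 1 + 0.033 * 3.3 = 1.1089
Adjusted = 319 * 1.1089 = 353.74 sec/km

353.74 s/km


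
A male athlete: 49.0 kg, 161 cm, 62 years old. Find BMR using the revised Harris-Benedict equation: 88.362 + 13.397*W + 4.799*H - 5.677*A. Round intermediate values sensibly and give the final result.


Intercept = 88.362
Weight contribution = 13.397 * 49.0 = 656.453
Height contribution = 4.799 * 161 = 772.639
Age contribution = 5.677 * 62 = 351.974
BMR = 88.362 + 656.453 + 772.639 - 351.974
= 1165.48 kcal/day

1165.48 kcal/day


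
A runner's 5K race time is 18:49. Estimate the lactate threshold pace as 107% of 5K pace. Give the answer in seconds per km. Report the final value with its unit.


Total race time = 18*60 + 49 = 1129 seconds
5K pace = 1129 / 5 = 225.8 sec/km
LT pace = 225.8 * 1.07 = 241.61 sec/km

241.61 s/km


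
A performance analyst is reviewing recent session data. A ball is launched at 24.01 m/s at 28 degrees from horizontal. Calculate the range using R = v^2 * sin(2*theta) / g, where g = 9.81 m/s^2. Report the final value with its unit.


sin(2 * 28) = sin(56) = 0.829038
v^2 = 24.01^2 = 576.4801
R = 576.4801 * 0.829038 / 9.81
= 48.718 m

48.718 m


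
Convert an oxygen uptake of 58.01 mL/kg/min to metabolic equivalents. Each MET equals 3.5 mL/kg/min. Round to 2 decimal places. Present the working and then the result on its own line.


One MET = 3.5 mL/kg/min
Number of METs = 58.01 / 3.5
= 16.57 METs

16.57 METs


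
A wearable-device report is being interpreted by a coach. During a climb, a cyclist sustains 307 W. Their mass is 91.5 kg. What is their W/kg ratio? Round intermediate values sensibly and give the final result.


Power-to-weight = 307 W / 91.5 kg
= 3.355 W/kg

3.355 W/kg
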